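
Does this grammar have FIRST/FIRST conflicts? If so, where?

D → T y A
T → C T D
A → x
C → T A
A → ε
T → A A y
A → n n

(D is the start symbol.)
FIRST sets of the non-terminals at (or reachable through a nullable prefix from) the front of some alternative:
  FIRST(C) = { 'n', 'x', 'y' }
  FIRST(A) = { 'n', 'x', ε }

Productions for T:
  T → C T D: FIRST = { 'n', 'x', 'y' }
  T → A A y: FIRST = { 'n', 'x', 'y' }
Productions for A:
  A → x: FIRST = { 'x' }
  A → ε: FIRST = { ε }
  A → n n: FIRST = { 'n' }
D, C have only one production, so no FIRST/FIRST conflict is possible there.

Conflict for T: T → C T D and T → A A y
  Overlap: { 'n', 'x', 'y' }

Answer: Yes. T → C T D / T → A A y on { 'n', 'x', 'y' }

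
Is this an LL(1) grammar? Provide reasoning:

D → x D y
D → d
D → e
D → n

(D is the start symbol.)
A grammar is LL(1) if for each non-terminal N with multiple productions, the predict sets of those productions are pairwise disjoint, where PREDICT(N → α) = (FIRST(α) \ {ε}) ∪ (FOLLOW(N) if α ⇒* ε).

For D:
  PREDICT(D → x D y) = { 'x' }
  PREDICT(D → d) = { 'd' }
  PREDICT(D → e) = { 'e' }
  PREDICT(D → n) = { 'n' }

All predict sets are disjoint. The grammar IS LL(1).

Answer: Yes, the grammar is LL(1).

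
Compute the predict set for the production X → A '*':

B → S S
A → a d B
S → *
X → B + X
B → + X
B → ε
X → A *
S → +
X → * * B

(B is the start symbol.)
PREDICT(X → A '*') = (FIRST(RHS) \ {ε}) ∪ (FOLLOW(X) if ε ∈ FIRST(RHS), i.e. RHS ⇒* ε)
FIRST(A) = { 'a' }
FIRST(A '*') = { 'a' }
ε ∉ FIRST(A '*'), so FOLLOW(X) is not added.
PREDICT(X → A '*') = { 'a' }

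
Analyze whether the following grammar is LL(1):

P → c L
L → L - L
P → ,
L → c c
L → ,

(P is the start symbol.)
No. Predict set conflict for L: { 'c' }

A grammar is LL(1) if for each non-terminal N with multiple productions, the predict sets of those productions are pairwise disjoint, where PREDICT(N → α) = (FIRST(α) \ {ε}) ∪ (FOLLOW(N) if α ⇒* ε).

Relevant sets:
  FIRST(L) = { ',', 'c' }

For P:
  PREDICT(P → c L) = { 'c' }
  PREDICT(P → ',') = { ',' }
For L:
  PREDICT(L → L '-' L) = { ',', 'c' }
  PREDICT(L → c c) = { 'c' }
  PREDICT(L → ',') = { ',' }

Conflict found: Predict set conflict for L: { 'c' }
The grammar is NOT LL(1).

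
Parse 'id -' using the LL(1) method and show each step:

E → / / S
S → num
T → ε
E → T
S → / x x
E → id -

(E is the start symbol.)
LL(1) parsing maintains a stack (initially the start symbol over $) and the input. At each step: if the stack top is a terminal, match it against the current input token; if it is a non-terminal N, replace it with the RHS of M[N, lookahead] (the unique production whose predict set contains the lookahead).

Stack is shown with the top on the left.

Stack   Input   Action
----------------------
E $     id - $  output E → id -
id - $  id - $  match 'id'
- $     - $     match '-'
$       $       accept

The string is accepted.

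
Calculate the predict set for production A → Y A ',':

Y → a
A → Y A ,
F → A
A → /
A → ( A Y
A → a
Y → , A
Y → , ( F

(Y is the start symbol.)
{ ',', 'a' }

PREDICT(A → Y A ',') = (FIRST(RHS) \ {ε}) ∪ (FOLLOW(A) if ε ∈ FIRST(RHS), i.e. RHS ⇒* ε)
FIRST(Y) = { ',', 'a' }
FIRST(Y A ',') = { ',', 'a' }
ε ∉ FIRST(Y A ','), so FOLLOW(A) is not added.
PREDICT(A → Y A ',') = { ',', 'a' }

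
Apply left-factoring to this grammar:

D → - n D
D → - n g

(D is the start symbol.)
Left-factoring transforms A → αβ₁ | αβ₂ into A → αA' and A' → β₁ | β₂
(α is the longest common prefix among the alternatives). Repeat until
no nonterminal has two alternatives with a common prefix.

Round 1: D has alternatives sharing prefix '- n'. Introduce D': D → - n D'
  Add: D' → D
  Add: D' → g

No remaining common prefixes — done.

Resulting grammar:
D → - n D'
D' → D
D' → g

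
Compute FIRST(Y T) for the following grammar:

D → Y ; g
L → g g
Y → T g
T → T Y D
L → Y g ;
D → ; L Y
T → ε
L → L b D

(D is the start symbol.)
{ 'g' }

FIRST sets of the non-terminals involved (from the grammar, by fixed-point iteration):
  FIRST(Y) = { 'g' }

To compute FIRST(Y T), process the symbols left to right:
Symbol Y is a non-terminal. Add FIRST(Y) \ {ε} = { 'g' }
Y is not nullable (ε ∉ FIRST(Y)), so stop here.
FIRST(Y T) = { 'g' }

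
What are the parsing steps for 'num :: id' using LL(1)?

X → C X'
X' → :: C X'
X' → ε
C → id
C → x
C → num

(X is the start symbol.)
LL(1) parsing maintains a stack (initially the start symbol over $) and the input. At each step: if the stack top is a terminal, match it against the current input token; if it is a non-terminal N, replace it with the RHS of M[N, lookahead] (the unique production whose predict set contains the lookahead).

Stack is shown with the top on the left.

Stack      Input        Action
------------------------------
X $        num :: id $  output X → C X'
C X' $     num :: id $  output C → num
num X' $   num :: id $  match 'num'
X' $       :: id $      output X' → :: C X'
:: C X' $  :: id $      match '::'
C X' $     id $         output C → id
id X' $    id $         match 'id'
X' $       $            output X' → ε
$          $            accept

The string is accepted.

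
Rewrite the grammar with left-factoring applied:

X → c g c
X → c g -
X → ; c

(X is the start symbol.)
X → c g X'
X' → c
X' → -
X → ; c

Left-factoring transforms A → αβ₁ | αβ₂ into A → αA' and A' → β₁ | β₂
(α is the longest common prefix among the alternatives). Repeat until
no nonterminal has two alternatives with a common prefix.

Round 1: X has alternatives sharing prefix 'c g'. Introduce X': X → c g X'
  Add: X' → c
  Add: X' → -

No remaining common prefixes — done.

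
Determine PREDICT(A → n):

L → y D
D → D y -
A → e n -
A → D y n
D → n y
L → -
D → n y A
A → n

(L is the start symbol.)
{ 'n' }

PREDICT(A → n) = (FIRST(RHS) \ {ε}) ∪ (FOLLOW(A) if ε ∈ FIRST(RHS), i.e. RHS ⇒* ε)
FIRST(n) = { 'n' }
ε ∉ FIRST(n), so FOLLOW(A) is not added.
PREDICT(A → n) = { 'n' }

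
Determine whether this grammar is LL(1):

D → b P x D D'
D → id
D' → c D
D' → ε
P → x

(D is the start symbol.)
Relevant sets:
  FOLLOW(D') = { $, 'c' }

For D:
  PREDICT(D → b P x D D') = { 'b' }
  PREDICT(D → id) = { 'id' }
For D':
  PREDICT(D' → c D) = { 'c' }
  PREDICT(D' → ε) = { $, 'c' }
P has a single production, so nothing to check there.

Conflict found: Predict set conflict for D': { 'c' }
The grammar is NOT LL(1).

Answer: No. Predict set conflict for D': { 'c' }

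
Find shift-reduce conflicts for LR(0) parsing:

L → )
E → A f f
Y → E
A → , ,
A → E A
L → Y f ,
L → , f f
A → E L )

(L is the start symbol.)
A shift-reduce conflict occurs when an LR(0) state has both:
  - a complete (reduce) item [A → α .] (dot at the end), and
  - a shift item [B → β . c γ] (dot before a terminal).

Augment with L' → L and build the canonical LR(0) collection (I0 = CLOSURE({[L' → . L]}), then GOTO on every symbol after a dot until no new states appear). It has 17 states:
  I0: { [A → . , ,], [A → . E A], [A → . E L )], [E → . A f f], [L → . )], [L → . , f f], [L → . Y f ,], [L' → . L], [Y → . E] }  — shift
  I1: { [L → ) .] }  — reduce
  I2: { [A → , . ,], [L → , . f f] }  — shift
  I3: { [E → A . f f] }  — shift
  I4: { [A → . , ,], [A → . E A], [A → . E L )], [A → E . A], [A → E . L )], [E → . A f f], [L → . )], [L → . , f f], [L → . Y f ,], [Y → . E], [Y → E .] }  — shift, reduce
  I5: { [L' → L .] }  — accept
  I6: { [L → Y . f ,] }  — shift
  I7: { [L → Y f . ,] }  — shift
  I8: { [L → Y f , .] }  — reduce
  I9: { [A → E A .], [E → A . f f] }  — shift, reduce
  I10: { [A → E L . )] }  — shift
  I11: { [A → E L ) .] }  — reduce
  I12: { [E → A f . f] }  — shift
  I13: { [E → A f f .] }  — reduce
  I14: { [A → , , .] }  — reduce
  I15: { [L → , f . f] }  — shift
  I16: { [L → , f f .] }  — reduce

I4 contains reduce item [Y → E .] and shift items [A → . , ,], [L → . )], [L → . , f f] — shift-reduce conflict.
I9 contains reduce item [A → E A .] and shift item [E → A . f f] — shift-reduce conflict.

Answer: Yes — I4: [Y → E .] vs [A → . , ,]; I9: [A → E A .] vs [E → A . f f]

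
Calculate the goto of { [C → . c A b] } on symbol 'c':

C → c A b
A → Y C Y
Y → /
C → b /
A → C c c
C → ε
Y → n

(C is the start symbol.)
GOTO(I, 'c') = CLOSURE({ [A → αX.β] : [A → α.Xβ] ∈ I, X = 'c' })

Items with dot before 'c', with the dot advanced:
  [C → . c A b] → [C → c . A b]
Closure of the advanced items:
  [C → c . A b] has the dot before A: add [A → . Y C Y], [A → . C c c]
  [A → . Y C Y] has the dot before Y: add [Y → . /], [Y → . n]
  [A → . C c c] has the dot before C: add [C → . c A b], [C → . b /], [C → .]

GOTO = { [A → . C c c], [A → . Y C Y], [C → . b /], [C → . c A b], [C → .], [C → c . A b], [Y → . /], [Y → . n] }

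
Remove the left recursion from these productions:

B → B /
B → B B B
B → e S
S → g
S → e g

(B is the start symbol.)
B → e S B'
B' → / B'
B' → B B B'
B' → ε
S → g
S → e g

B is directly left-recursive. The standard transformation for
  A → A α₁ | ... | A α_m | β₁ | ... | β_n
is
  A  → β₁ A' | ... | β_n A'
  A' → α₁ A' | ... | α_m A' | ε

B → e S becomes B → e S B'
B → B / becomes B' → / B'
B → B B B becomes B' → B B B'
Add B' → ε

Productions for other non-terminals are unchanged:
  S → g
  S → e g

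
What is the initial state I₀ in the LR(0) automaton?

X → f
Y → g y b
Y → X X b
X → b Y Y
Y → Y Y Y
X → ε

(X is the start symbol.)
{ [X → . b Y Y], [X → . f], [X → .], [X' → . X] }

First, augment the grammar with X' → X
I₀ = CLOSURE({ [X' → . X] }):
  [X' → . X] has the dot before X: add [X → . f], [X → . b Y Y], [X → .]
No further items can be added.

I₀ = { [X → . b Y Y], [X → . f], [X → .], [X' → . X] }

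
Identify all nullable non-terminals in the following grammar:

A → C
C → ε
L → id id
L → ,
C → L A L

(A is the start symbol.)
ε-productions: C → ε
So C is immediately nullable.
A → C: every symbol on the right is nullable, so A is nullable too.
No further non-terminal can be added: every production for the remaining non-terminals contains a terminal or a non-nullable non-terminal.
Nullable = { 'A', 'C' }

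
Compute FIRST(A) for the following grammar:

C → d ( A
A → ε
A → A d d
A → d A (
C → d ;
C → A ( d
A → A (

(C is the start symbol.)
From A → ε:
  - ε-production, so ε ∈ FIRST(A)
From A → A d d:
  - A is the symbol being defined: contributes nothing new
    A is nullable, so continue to the next symbol
  - d is a terminal: add 'd' and stop
From A → d A (:
  - d is a terminal: add 'd' and stop
From A → A (:
  - A is the symbol being defined: contributes nothing new
    A is nullable, so continue to the next symbol
  - '(' is a terminal: add '(' and stop

Collecting: FIRST(A) = { '(', 'd', ε }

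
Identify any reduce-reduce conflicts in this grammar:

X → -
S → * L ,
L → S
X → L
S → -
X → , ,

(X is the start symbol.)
Yes — I3: [S → - .] vs [X → - .]

A reduce-reduce conflict occurs when an LR(0) state has two complete items [A → α .] and [B → β .] — both call for a reduction, and with no lookahead the parser cannot choose between them.

Augment with X' → X and build the canonical LR(0) collection (I0 = CLOSURE({[X' → . X]}), then GOTO on every symbol after a dot until no new states appear). It has 11 states:
  I0: { [L → . S], [S → . * L ,], [S → . -], [X → . , ,], [X → . -], [X → . L], [X' → . X] }  — shift
  I1: { [L → . S], [S → * . L ,], [S → . * L ,], [S → . -] }  — shift
  I2: { [X → , . ,] }  — shift
  I3: { [S → - .], [X → - .] }  — 2 reduces
  I4: { [X → L .] }  — reduce
  I5: { [L → S .] }  — reduce
  I6: { [X' → X .] }  — accept
  I7: { [X → , , .] }  — reduce
  I8: { [S → - .] }  — reduce
  I9: { [S → * L . ,] }  — shift
  I10: { [S → * L , .] }  — reduce

I3 contains complete items [S → - .], [X → - .] — reduce-reduce conflict.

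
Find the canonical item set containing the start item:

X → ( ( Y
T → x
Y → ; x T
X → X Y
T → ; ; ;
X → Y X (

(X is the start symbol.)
First, augment the grammar with X' → X
I₀ = CLOSURE({ [X' → . X] }):
  [X' → . X] has the dot before X: add [X → . ( ( Y], [X → . X Y], [X → . Y X (]
  [X → . Y X (] has the dot before Y: add [Y → . ; x T]
No further items can be added.

I₀ = { [X → . ( ( Y], [X → . X Y], [X → . Y X (], [X' → . X], [Y → . ; x T] }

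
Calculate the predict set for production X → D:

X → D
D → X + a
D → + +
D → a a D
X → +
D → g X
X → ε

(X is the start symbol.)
{ '+', 'a', 'g' }

PREDICT(X → D) = (FIRST(RHS) \ {ε}) ∪ (FOLLOW(X) if ε ∈ FIRST(RHS), i.e. RHS ⇒* ε)
FIRST(D) = { '+', 'a', 'g' }
FIRST(D) = { '+', 'a', 'g' }
ε ∉ FIRST(D), so FOLLOW(X) is not added.
PREDICT(X → D) = { '+', 'a', 'g' }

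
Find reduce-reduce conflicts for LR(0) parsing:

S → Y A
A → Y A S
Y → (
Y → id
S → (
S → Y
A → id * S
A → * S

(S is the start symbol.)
Yes — I1: [S → ( .] vs [Y → ( .]

A reduce-reduce conflict occurs when an LR(0) state has two complete items [A → α .] and [B → β .] — both call for a reduction, and with no lookahead the parser cannot choose between them.

Augment with S' → S and build the canonical LR(0) collection (I0 = CLOSURE({[S' → . S]}), then GOTO on every symbol after a dot until no new states appear). It has 15 states:
  I0: { [S → . (], [S → . Y A], [S → . Y], [S' → . S], [Y → . (], [Y → . id] }  — shift
  I1: { [S → ( .], [Y → ( .] }  — 2 reduces
  I2: { [S' → S .] }  — accept
  I3: { [A → . * S], [A → . Y A S], [A → . id * S], [S → Y . A], [S → Y .], [Y → . (], [Y → . id] }  — shift, reduce
  I4: { [Y → id .] }  — reduce
  I5: { [Y → ( .] }  — reduce
  I6: { [A → * . S], [S → . (], [S → . Y A], [S → . Y], [Y → . (], [Y → . id] }  — shift
  I7: { [S → Y A .] }  — reduce
  I8: { [A → . * S], [A → . Y A S], [A → . id * S], [A → Y . A S], [Y → . (], [Y → . id] }  — shift
  I9: { [A → id . * S], [Y → id .] }  — shift, reduce
  I10: { [A → id * . S], [S → . (], [S → . Y A], [S → . Y], [Y → . (], [Y → . id] }  — shift
  I11: { [A → id * S .] }  — reduce
  I12: { [A → Y A . S], [S → . (], [S → . Y A], [S → . Y], [Y → . (], [Y → . id] }  — shift
  I13: { [A → Y A S .] }  — reduce
  I14: { [A → * S .] }  — reduce

I1 contains complete items [S → ( .], [Y → ( .] — reduce-reduce conflict.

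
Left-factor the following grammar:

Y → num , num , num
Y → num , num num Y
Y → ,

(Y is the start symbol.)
Y → num , num Y'
Y' → , num
Y' → num Y
Y → ,

Left-factoring transforms A → αβ₁ | αβ₂ into A → αA' and A' → β₁ | β₂
(α is the longest common prefix among the alternatives). Repeat until
no nonterminal has two alternatives with a common prefix.

Round 1: Y has alternatives sharing prefix 'num , num'. Introduce Y': Y → num , num Y'
  Add: Y' → , num
  Add: Y' → num Y

No remaining common prefixes — done.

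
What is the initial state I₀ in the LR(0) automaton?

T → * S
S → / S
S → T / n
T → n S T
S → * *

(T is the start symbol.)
{ [T → . * S], [T → . n S T], [T' → . T] }

First, augment the grammar with T' → T
I₀ = CLOSURE({ [T' → . T] }):
  [T' → . T] has the dot before T: add [T → . * S], [T → . n S T]
No further items can be added.

I₀ = { [T → . * S], [T → . n S T], [T' → . T] }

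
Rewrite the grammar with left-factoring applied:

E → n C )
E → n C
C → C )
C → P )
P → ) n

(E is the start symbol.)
E → n C E'
E' → )
E' → ε
C → C )
C → P )
P → ) n

Left-factoring transforms A → αβ₁ | αβ₂ into A → αA' and A' → β₁ | β₂
(α is the longest common prefix among the alternatives). Repeat until
no nonterminal has two alternatives with a common prefix.

Round 1: E has alternatives sharing prefix 'n C'. Introduce E': E → n C E'
  Add: E' → )
  Add: E' → ε

No remaining common prefixes — done.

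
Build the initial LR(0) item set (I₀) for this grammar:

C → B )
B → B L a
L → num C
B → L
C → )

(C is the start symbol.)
{ [B → . B L a], [B → . L], [C → . )], [C → . B )], [C' → . C], [L → . num C] }

First, augment the grammar with C' → C
I₀ = CLOSURE({ [C' → . C] }):
  [C' → . C] has the dot before C: add [C → . B )], [C → . )]
  [C → . B )] has the dot before B: add [B → . B L a], [B → . L]
  [B → . L] has the dot before L: add [L → . num C]
No further items can be added.

I₀ = { [B → . B L a], [B → . L], [C → . )], [C → . B )], [C' → . C], [L → . num C] }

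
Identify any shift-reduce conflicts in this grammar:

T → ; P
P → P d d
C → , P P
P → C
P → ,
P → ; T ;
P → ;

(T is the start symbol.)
A shift-reduce conflict occurs when an LR(0) state has both:
  - a complete (reduce) item [A → α .] (dot at the end), and
  - a shift item [B → β . c γ] (dot before a terminal).

Augment with T' → T and build the canonical LR(0) collection (I0 = CLOSURE({[T' → . T]}), then GOTO on every symbol after a dot until no new states appear). It has 13 states:
  I0: { [T → . ; P], [T' → . T] }  — shift
  I1: { [C → . , P P], [P → . ,], [P → . ; T ;], [P → . ;], [P → . C], [P → . P d d], [T → ; . P] }  — shift
  I2: { [T' → T .] }  — accept
  I3: { [C → , . P P], [C → . , P P], [P → , .], [P → . ,], [P → . ; T ;], [P → . ;], [P → . C], [P → . P d d] }  — shift, reduce
  I4: { [P → ; . T ;], [P → ; .], [T → . ; P] }  — shift, reduce
  I5: { [P → C .] }  — reduce
  I6: { [P → P . d d], [T → ; P .] }  — shift, reduce
  I7: { [P → P d . d] }  — shift
  I8: { [P → P d d .] }  — reduce
  I9: { [P → ; T . ;] }  — shift
  I10: { [P → ; T ; .] }  — reduce
  I11: { [C → , P . P], [C → . , P P], [P → . ,], [P → . ; T ;], [P → . ;], [P → . C], [P → . P d d], [P → P . d d] }  — shift
  I12: { [C → , P P .], [P → P . d d] }  — shift, reduce

I3 contains reduce item [P → , .] and shift items [C → . , P P], [P → . ,], [P → . ;], [P → . ; T ;] — shift-reduce conflict.
I4 contains reduce item [P → ; .] and shift item [T → . ; P] — shift-reduce conflict.
I6 contains reduce item [T → ; P .] and shift item [P → P . d d] — shift-reduce conflict.
I12 contains reduce item [C → , P P .] and shift item [P → P . d d] — shift-reduce conflict.

Answer: Yes — I3: [P → , .] vs [C → . , P P]; I4: [P → ; .] vs [T → . ; P]; I6: [T → ; P .] vs [P → P . d d]; I12: [C → , P P .] vs [P → P . d d]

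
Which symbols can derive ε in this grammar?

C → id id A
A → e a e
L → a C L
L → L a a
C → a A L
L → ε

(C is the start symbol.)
{ 'L' }

ε-productions: L → ε
So L is immediately nullable.
No further non-terminal can be added: every production for the remaining non-terminals contains a terminal or a non-nullable non-terminal.
Nullable = { 'L' }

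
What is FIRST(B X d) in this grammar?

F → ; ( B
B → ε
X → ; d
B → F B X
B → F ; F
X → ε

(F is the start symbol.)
FIRST sets of the non-terminals involved (from the grammar, by fixed-point iteration):
  FIRST(B) = { ';', ε }
  FIRST(X) = { ';', ε }

To compute FIRST(B X d), process the symbols left to right:
Symbol B is a non-terminal. Add FIRST(B) \ {ε} = { ';' }
B is nullable (ε ∈ FIRST(B)), continue to the next symbol.
Symbol X is a non-terminal. Add FIRST(X) \ {ε} = { ';' }
X is nullable (ε ∈ FIRST(X)), continue to the next symbol.
Symbol d is a terminal. Add 'd' and stop.
FIRST(B X d) = { ';', 'd' }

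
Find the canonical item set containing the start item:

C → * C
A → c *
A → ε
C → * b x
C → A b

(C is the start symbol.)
{ [A → . c *], [A → .], [C → . * C], [C → . * b x], [C → . A b], [C' → . C] }

First, augment the grammar with C' → C
I₀ = CLOSURE({ [C' → . C] }):
  [C' → . C] has the dot before C: add [C → . * C], [C → . * b x], [C → . A b]
  [C → . A b] has the dot before A: add [A → . c *], [A → .]
No further items can be added.

I₀ = { [A → . c *], [A → .], [C → . * C], [C → . * b x], [C → . A b], [C' → . C] }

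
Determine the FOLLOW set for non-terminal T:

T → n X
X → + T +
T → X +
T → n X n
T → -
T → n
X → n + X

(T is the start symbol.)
{ $, '+' }

To compute FOLLOW(T), find every occurrence of T on a right-hand side N → α T β: add FIRST(β) \ {ε}, and if β is empty or nullable also add FOLLOW(N). Iterate to a fixed point.

T is the start symbol, so $ ∈ FOLLOW(T).
In X → + T +: T is followed by '+', add FIRST('+') \ {ε} = { '+' }

Taking the union: FOLLOW(T) = { $, '+' }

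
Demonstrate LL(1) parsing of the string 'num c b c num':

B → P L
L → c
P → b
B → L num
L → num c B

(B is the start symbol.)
Stack is shown with the top on the left.

Stack          Input            Action
--------------------------------------
B $            num c b c num $  output B → L num
L num $        num c b c num $  output L → num c B
num c B num $  num c b c num $  match 'num'
c B num $      c b c num $      match 'c'
B num $        b c num $        output B → P L
P L num $      b c num $        output P → b
b L num $      b c num $        match 'b'
L num $        c num $          output L → c
c num $        c num $          match 'c'
num $          num $            match 'num'
$              $                accept

The string is accepted.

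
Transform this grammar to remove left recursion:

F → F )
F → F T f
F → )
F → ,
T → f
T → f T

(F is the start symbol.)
F → ) F'
F → , F'
F' → ) F'
F' → T f F'
F' → ε
T → f
T → f T

F is directly left-recursive. The standard transformation for
  A → A α₁ | ... | A α_m | β₁ | ... | β_n
is
  A  → β₁ A' | ... | β_n A'
  A' → α₁ A' | ... | α_m A' | ε

F → ) becomes F → ) F'
F → , becomes F → , F'
F → F ) becomes F' → ) F'
F → F T f becomes F' → T f F'
Add F' → ε

Productions for other non-terminals are unchanged:
  T → f
  T → f T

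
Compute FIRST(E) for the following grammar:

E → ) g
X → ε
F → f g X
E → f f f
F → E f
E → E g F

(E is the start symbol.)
To compute FIRST(E), examine every production with E on the left-hand side, reading each right-hand side left to right until a non-nullable symbol is reached.

From E → ) g:
  - ')' is a terminal: add ')' and stop
From E → f f f:
  - f is a terminal: add 'f' and stop
From E → E g F:
  - E is the symbol being defined: contributes nothing new
    E is not nullable, so stop

Collecting: FIRST(E) = { ')', 'f' }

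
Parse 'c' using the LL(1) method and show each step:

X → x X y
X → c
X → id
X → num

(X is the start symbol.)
LL(1) parsing maintains a stack (initially the start symbol over $) and the input. At each step: if the stack top is a terminal, match it against the current input token; if it is a non-terminal N, replace it with the RHS of M[N, lookahead] (the unique production whose predict set contains the lookahead).

Stack is shown with the top on the left.

Stack  Input  Action
--------------------
X $    c $    output X → c
c $    c $    match 'c'
$      $      accept

The string is accepted.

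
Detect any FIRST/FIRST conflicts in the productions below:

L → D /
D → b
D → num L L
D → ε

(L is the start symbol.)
No FIRST/FIRST conflicts.

A FIRST/FIRST conflict occurs when two productions N → α and N → β for the same non-terminal have FIRST(α) ∩ FIRST(β) ≠ ∅ (with ε ∈ FIRST of a nullable right-hand side, so two nullable alternatives also conflict).

Productions for D:
  D → b: FIRST = { 'b' }
  D → num L L: FIRST = { 'num' }
  D → ε: FIRST = { ε }
L has only one production, so no FIRST/FIRST conflict is possible there.

All alternatives of each non-terminal have pairwise disjoint FIRST sets.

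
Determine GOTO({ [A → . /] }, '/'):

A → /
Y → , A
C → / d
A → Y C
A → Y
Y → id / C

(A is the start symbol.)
{ [A → / .] }

GOTO(I, '/') = CLOSURE({ [A → αX.β] : [A → α.Xβ] ∈ I, X = '/' })

Items with dot before '/', with the dot advanced:
  [A → . /] → [A → / .]
Closure adds nothing (no advanced item has the dot before a non-terminal).

GOTO = { [A → / .] }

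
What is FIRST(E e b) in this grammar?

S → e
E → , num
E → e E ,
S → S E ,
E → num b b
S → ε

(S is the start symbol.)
FIRST sets of the non-terminals involved (from the grammar, by fixed-point iteration):
  FIRST(E) = { ',', 'e', 'num' }

To compute FIRST(E e b), process the symbols left to right:
Symbol E is a non-terminal. Add FIRST(E) \ {ε} = { ',', 'e', 'num' }
E is not nullable (ε ∉ FIRST(E)), so stop here.
FIRST(E e b) = { ',', 'e', 'num' }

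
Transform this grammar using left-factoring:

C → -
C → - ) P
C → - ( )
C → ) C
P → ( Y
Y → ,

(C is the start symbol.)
Left-factoring transforms A → αβ₁ | αβ₂ into A → αA' and A' → β₁ | β₂
(α is the longest common prefix among the alternatives). Repeat until
no nonterminal has two alternatives with a common prefix.

Round 1: C has alternatives sharing prefix '-'. Introduce C': C → - C'
  Add: C' → ε
  Add: C' → ) P
  Add: C' → ( )

No remaining common prefixes — done.

Resulting grammar:
C → - C'
C' → ε
C' → ) P
C' → ( )
C → ) C
P → ( Y
Y → ,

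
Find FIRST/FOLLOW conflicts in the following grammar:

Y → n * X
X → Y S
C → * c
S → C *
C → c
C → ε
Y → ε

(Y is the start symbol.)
Yes. C → '*' c with FOLLOW(C) on { '*' }

Nullable non-terminals: C, Y.

C: nullable alternative(s) C → ε; FOLLOW(C) = { '*' }
  C → * c: FIRST \ {ε} = { '*' } — overlaps FOLLOW(C) on { '*' }: CONFLICT
  C → c: FIRST \ {ε} = { 'c' } — disjoint from FOLLOW(C)
  C → ε: FIRST \ {ε} = { } — this is the only nullable alternative, skip

Y: nullable alternative(s) Y → ε; FOLLOW(Y) = { $, '*', 'c' }
  Y → n * X: FIRST \ {ε} = { 'n' } — disjoint from FOLLOW(Y)
  Y → ε: FIRST \ {ε} = { } — this is the only nullable alternative, skip

S, X have no nullable alternative, so no FIRST/FOLLOW check is needed there.

So the grammar has 1 FIRST/FOLLOW conflict (marked CONFLICT above).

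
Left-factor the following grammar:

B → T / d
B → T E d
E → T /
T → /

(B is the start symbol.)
Left-factoring transforms A → αβ₁ | αβ₂ into A → αA' and A' → β₁ | β₂
(α is the longest common prefix among the alternatives). Repeat until
no nonterminal has two alternatives with a common prefix.

Round 1: B has alternatives sharing prefix 'T'. Introduce B': B → T B'
  Add: B' → / d
  Add: B' → E d

No remaining common prefixes — done.

Resulting grammar:
B → T B'
B' → / d
B' → E d
E → T /
T → /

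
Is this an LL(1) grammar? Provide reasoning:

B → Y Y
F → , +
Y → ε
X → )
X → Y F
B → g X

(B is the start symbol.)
A grammar is LL(1) if for each non-terminal N with multiple productions, the predict sets of those productions are pairwise disjoint, where PREDICT(N → α) = (FIRST(α) \ {ε}) ∪ (FOLLOW(N) if α ⇒* ε).

Relevant sets:
  FIRST(Y) = { ε }
  FIRST(F) = { ',' }
  FOLLOW(B) = { $ }

For B:
  PREDICT(B → Y Y) = { $ }
  PREDICT(B → g X) = { 'g' }
For X:
  PREDICT(X → ')') = { ')' }
  PREDICT(X → Y F) = { ',' }
F, Y have a single production, so nothing to check there.

All predict sets are disjoint. The grammar IS LL(1).

Answer: Yes, the grammar is LL(1).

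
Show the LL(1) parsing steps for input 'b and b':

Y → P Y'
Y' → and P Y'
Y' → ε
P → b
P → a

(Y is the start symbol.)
LL(1) parsing maintains a stack (initially the start symbol over $) and the input. At each step: if the stack top is a terminal, match it against the current input token; if it is a non-terminal N, replace it with the RHS of M[N, lookahead] (the unique production whose predict set contains the lookahead).

Stack is shown with the top on the left.

Stack       Input      Action
-----------------------------
Y $         b and b $  output Y → P Y'
P Y' $      b and b $  output P → b
b Y' $      b and b $  match 'b'
Y' $        and b $    output Y' → and P Y'
and P Y' $  and b $    match 'and'
P Y' $      b $        output P → b
b Y' $      b $        match 'b'
Y' $        $          output Y' → ε
$           $          accept

The string is accepted.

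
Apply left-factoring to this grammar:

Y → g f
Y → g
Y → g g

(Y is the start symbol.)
Y → g Y'
Y' → f
Y' → ε
Y' → g

Left-factoring transforms A → αβ₁ | αβ₂ into A → αA' and A' → β₁ | β₂
(α is the longest common prefix among the alternatives). Repeat until
no nonterminal has two alternatives with a common prefix.

Round 1: Y has alternatives sharing prefix 'g'. Introduce Y': Y → g Y'
  Add: Y' → f
  Add: Y' → ε
  Add: Y' → g

No remaining common prefixes — done.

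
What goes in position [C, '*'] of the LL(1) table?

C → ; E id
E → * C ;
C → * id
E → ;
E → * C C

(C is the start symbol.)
To find M[C, '*'], we find productions for C where '*' is in the predict set (PREDICT(N → α) = (FIRST(α) \ {ε}) ∪ (FOLLOW(N) if α ⇒* ε)).

C → ; E id: PREDICT = { ';' }
C → * id: PREDICT = { '*' }
  '*' is in predict set, so this production goes in M[C, '*']

M[C, '*'] = C → * id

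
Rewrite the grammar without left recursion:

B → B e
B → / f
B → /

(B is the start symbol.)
B → / f B'
B → / B'
B' → e B'
B' → ε

B is directly left-recursive. The standard transformation for
  A → A α₁ | ... | A α_m | β₁ | ... | β_n
is
  A  → β₁ A' | ... | β_n A'
  A' → α₁ A' | ... | α_m A' | ε

B → / f becomes B → / f B'
B → / becomes B → / B'
B → B e becomes B' → e B'
Add B' → ε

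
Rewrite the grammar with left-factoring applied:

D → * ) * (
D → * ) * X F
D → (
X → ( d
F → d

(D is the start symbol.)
Left-factoring transforms A → αβ₁ | αβ₂ into A → αA' and A' → β₁ | β₂
(α is the longest common prefix among the alternatives). Repeat until
no nonterminal has two alternatives with a common prefix.

Round 1: D has alternatives sharing prefix '* ) *'. Introduce D': D → * ) * D'
  Add: D' → (
  Add: D' → X F

No remaining common prefixes — done.

Resulting grammar:
D → * ) * D'
D' → (
D' → X F
D → (
X → ( d
F → d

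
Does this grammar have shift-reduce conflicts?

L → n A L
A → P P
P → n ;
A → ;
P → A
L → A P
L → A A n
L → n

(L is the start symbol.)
Yes — I2: [P → A .] vs [A → . ;]; I5: [L → n .] vs [A → . ;]; I7: [P → A .] vs [A → . ;]; I12: [A → P P .] vs [A → . ;]; I13: [P → A .] vs [L → A A . n]; I14: [L → A P .] vs [A → . ;]

Augment with L' → L and build the canonical LR(0) collection (I0 = CLOSURE({[L' → . L]}), then GOTO on every symbol after a dot until no new states appear). It has 16 states:
  I0: { [A → . ;], [A → . P P], [L → . A A n], [L → . A P], [L → . n A L], [L → . n], [L' → . L], [P → . A], [P → . n ;] }  — shift
  I1: { [A → ; .] }  — reduce
  I2: { [A → . ;], [A → . P P], [L → A . A n], [L → A . P], [P → . A], [P → . n ;], [P → A .] }  — shift, reduce
  I3: { [L' → L .] }  — accept
  I4: { [A → . ;], [A → . P P], [A → P . P], [P → . A], [P → . n ;] }  — shift
  I5: { [A → . ;], [A → . P P], [L → n . A L], [L → n .], [P → . A], [P → . n ;], [P → n . ;] }  — shift, reduce
  I6: { [A → ; .], [P → n ; .] }  — 2 reduces
  I7: { [A → . ;], [A → . P P], [L → . A A n], [L → . A P], [L → . n A L], [L → . n], [L → n A . L], [P → . A], [P → . n ;], [P → A .] }  — shift, reduce
  I8: { [P → n . ;] }  — shift
  I9: { [P → n ; .] }  — reduce
  I10: { [L → n A L .] }  — reduce
  I11: { [P → A .] }  — reduce
  I12: { [A → . ;], [A → . P P], [A → P . P], [A → P P .], [P → . A], [P → . n ;] }  — shift, reduce
  I13: { [L → A A . n], [P → A .] }  — shift, reduce
  I14: { [A → . ;], [A → . P P], [A → P . P], [L → A P .], [P → . A], [P → . n ;] }  — shift, reduce
  I15: { [L → A A n .] }  — reduce

I2 contains reduce item [P → A .] and shift items [A → . ;], [P → . n ;] — shift-reduce conflict.
I5 contains reduce item [L → n .] and shift items [A → . ;], [P → . n ;], [P → n . ;] — shift-reduce conflict.
I7 contains reduce item [P → A .] and shift items [A → . ;], [L → . n], [L → . n A L], [P → . n ;] — shift-reduce conflict.
I12 contains reduce item [A → P P .] and shift items [A → . ;], [P → . n ;] — shift-reduce conflict.
I13 contains reduce item [P → A .] and shift item [L → A A . n] — shift-reduce conflict.
I14 contains reduce item [L → A P .] and shift items [A → . ;], [P → . n ;] — shift-reduce conflict.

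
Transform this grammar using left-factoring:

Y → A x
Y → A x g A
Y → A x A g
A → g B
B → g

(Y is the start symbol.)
Y → A x Y'
Y' → ε
Y' → g A
Y' → A g
A → g B
B → g

Left-factoring transforms A → αβ₁ | αβ₂ into A → αA' and A' → β₁ | β₂
(α is the longest common prefix among the alternatives). Repeat until
no nonterminal has two alternatives with a common prefix.

Round 1: Y has alternatives sharing prefix 'A x'. Introduce Y': Y → A x Y'
  Add: Y' → ε
  Add: Y' → g A
  Add: Y' → A g

No remaining common prefixes — done.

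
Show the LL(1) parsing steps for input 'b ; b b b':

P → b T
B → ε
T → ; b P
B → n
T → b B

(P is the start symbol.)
LL(1) parsing maintains a stack (initially the start symbol over $) and the input. At each step: if the stack top is a terminal, match it against the current input token; if it is a non-terminal N, replace it with the RHS of M[N, lookahead] (the unique production whose predict set contains the lookahead).

Stack is shown with the top on the left.

Stack    Input        Action
----------------------------
P $      b ; b b b $  output P → b T
b T $    b ; b b b $  match 'b'
T $      ; b b b $    output T → ; b P
; b P $  ; b b b $    match ';'
b P $    b b b $      match 'b'
P $      b b $        output P → b T
b T $    b b $        match 'b'
T $      b $          output T → b B
b B $    b $          match 'b'
B $      $            output B → ε
$        $            accept

The string is accepted.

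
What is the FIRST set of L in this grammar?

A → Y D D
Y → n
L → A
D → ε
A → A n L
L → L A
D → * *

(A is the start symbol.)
FIRST sets of the other non-terminals involved (by the same procedure, iterated to a fixed point):
  FIRST(A) = { 'n' }

From L → A:
  - A is a non-terminal: add FIRST(A) \ {ε} = { 'n' }
    A is not nullable, so stop
From L → L A:
  - L is the symbol being defined: contributes nothing new
    L is not nullable, so stop

Collecting: FIRST(L) = { 'n' }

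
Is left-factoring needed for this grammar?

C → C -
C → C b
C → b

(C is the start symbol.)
Left-factoring is needed when two productions for the same non-terminal
share a common prefix on the right-hand side.

Productions for C:
  C → C -
  C → C b
  C → b

Found common prefix 'C' in productions for C

Answer: Yes, C has productions with common prefix 'C'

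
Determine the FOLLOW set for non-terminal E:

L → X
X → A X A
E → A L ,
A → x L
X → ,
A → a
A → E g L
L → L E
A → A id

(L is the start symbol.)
To compute FOLLOW(E), find every occurrence of E on a right-hand side N → α E β: add FIRST(β) \ {ε}, and if β is empty or nullable also add FOLLOW(N). Iterate to a fixed point.

In A → E g L: E is followed by g L, add FIRST(g L) \ {ε} = { 'g' }
In L → L E: E is at the end, add FOLLOW(L)

The FOLLOW sets referred to above (computed the same way, to a fixed point):
  FOLLOW(L) = { $, ',', 'a', 'id', 'x' }

Taking the union: FOLLOW(E) = { $, ',', 'a', 'g', 'id', 'x' }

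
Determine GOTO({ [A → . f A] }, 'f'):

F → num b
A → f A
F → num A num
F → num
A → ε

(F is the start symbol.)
GOTO(I, 'f') = CLOSURE({ [A → αX.β] : [A → α.Xβ] ∈ I, X = 'f' })

Items with dot before 'f', with the dot advanced:
  [A → . f A] → [A → f . A]
Closure of the advanced items:
  [A → f . A] has the dot before A: add [A → . f A], [A → .]

GOTO = { [A → . f A], [A → .], [A → f . A] }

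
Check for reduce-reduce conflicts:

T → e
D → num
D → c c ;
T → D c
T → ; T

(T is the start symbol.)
No reduce-reduce conflicts

A reduce-reduce conflict occurs when an LR(0) state has two complete items [A → α .] and [B → β .] — both call for a reduction, and with no lookahead the parser cannot choose between them.

Augment with T' → T and build the canonical LR(0) collection (I0 = CLOSURE({[T' → . T]}), then GOTO on every symbol after a dot until no new states appear). It has 11 states:
  I0: { [D → . c c ;], [D → . num], [T → . ; T], [T → . D c], [T → . e], [T' → . T] }  — shift
  I1: { [D → . c c ;], [D → . num], [T → . ; T], [T → . D c], [T → . e], [T → ; . T] }  — shift
  I2: { [T → D . c] }  — shift
  I3: { [T' → T .] }  — accept
  I4: { [D → c . c ;] }  — shift
  I5: { [T → e .] }  — reduce
  I6: { [D → num .] }  — reduce
  I7: { [D → c c . ;] }  — shift
  I8: { [D → c c ; .] }  — reduce
  I9: { [T → D c .] }  — reduce
  I10: { [T → ; T .] }  — reduce

No state contains more than one complete item.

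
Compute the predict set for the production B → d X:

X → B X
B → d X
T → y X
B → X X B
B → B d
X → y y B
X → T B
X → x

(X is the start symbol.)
PREDICT(B → d X) = (FIRST(RHS) \ {ε}) ∪ (FOLLOW(B) if ε ∈ FIRST(RHS), i.e. RHS ⇒* ε)
FIRST(d X) = { 'd' }
ε ∉ FIRST(d X), so FOLLOW(B) is not added.
PREDICT(B → d X) = { 'd' }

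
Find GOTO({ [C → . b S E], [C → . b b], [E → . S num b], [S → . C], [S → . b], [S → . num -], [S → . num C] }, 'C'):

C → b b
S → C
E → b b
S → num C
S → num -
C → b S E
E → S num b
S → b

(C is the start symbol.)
GOTO(I, 'C') = CLOSURE({ [A → αX.β] : [A → α.Xβ] ∈ I, X = 'C' })

Items with dot before 'C', with the dot advanced:
  [S → . C] → [S → C .]
Closure adds nothing (no advanced item has the dot before a non-terminal).

GOTO = { [S → C .] }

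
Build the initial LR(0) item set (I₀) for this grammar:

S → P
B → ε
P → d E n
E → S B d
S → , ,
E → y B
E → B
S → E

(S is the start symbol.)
First, augment the grammar with S' → S
I₀ = CLOSURE({ [S' → . S] }):
  [S' → . S] has the dot before S: add [S → . P], [S → . , ,], [S → . E]
  [S → . P] has the dot before P: add [P → . d E n]
  [S → . E] has the dot before E: add [E → . S B d], [E → . y B], [E → . B]
  [E → . B] has the dot before B: add [B → .]
No further items can be added.

I₀ = { [B → .], [E → . B], [E → . S B d], [E → . y B], [P → . d E n], [S → . , ,], [S → . E], [S → . P], [S' → . S] }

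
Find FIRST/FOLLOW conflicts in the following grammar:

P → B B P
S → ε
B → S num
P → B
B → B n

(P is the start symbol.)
No FIRST/FOLLOW conflicts.

A FIRST/FOLLOW conflict occurs when a non-terminal N has a nullable alternative N → β (β ⇒* ε) and another alternative N → α with FIRST(α) ∩ FOLLOW(N) ≠ ∅: on such a lookahead the parser cannot decide between expanding α and letting N vanish via β.

Nullable non-terminals: S.
S has a nullable alternative but only one production, so nothing to check.

B, P have no nullable alternative, so no FIRST/FOLLOW check is needed there.

No FIRST/FOLLOW conflicts found.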